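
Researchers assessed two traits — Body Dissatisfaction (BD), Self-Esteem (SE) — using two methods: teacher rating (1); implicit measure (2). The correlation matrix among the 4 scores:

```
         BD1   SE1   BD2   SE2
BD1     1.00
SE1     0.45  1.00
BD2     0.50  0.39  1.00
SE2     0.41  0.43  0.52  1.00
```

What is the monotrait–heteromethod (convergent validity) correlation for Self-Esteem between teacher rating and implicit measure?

0.43

Same trait (SE), different methods: r(SE1, SE2) = 0.43.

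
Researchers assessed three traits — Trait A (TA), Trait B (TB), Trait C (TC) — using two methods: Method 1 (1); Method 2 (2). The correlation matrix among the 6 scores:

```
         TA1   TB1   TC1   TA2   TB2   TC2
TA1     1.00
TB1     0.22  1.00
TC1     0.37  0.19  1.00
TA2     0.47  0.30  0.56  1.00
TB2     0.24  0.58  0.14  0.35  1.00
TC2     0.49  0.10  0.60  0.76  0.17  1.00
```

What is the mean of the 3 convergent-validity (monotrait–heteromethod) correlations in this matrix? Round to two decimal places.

Convergent values: 0.47, 0.58, 0.60; mean = 1.65/3 = 0.55.

0.55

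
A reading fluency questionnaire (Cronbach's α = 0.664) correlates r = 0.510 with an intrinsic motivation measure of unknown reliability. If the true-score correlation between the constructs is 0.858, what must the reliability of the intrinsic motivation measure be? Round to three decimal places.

r_true = r_obs / √(r_xx · r_yy) ⇒ 0.858 = 0.510 / √(0.664 · r_yy).
√(0.664 · r_yy) = 0.510 / 0.858 = 0.5944; 0.664 · r_yy = 0.3533; r_yy = 0.3533 / 0.664 ≈ 0.532.

0.532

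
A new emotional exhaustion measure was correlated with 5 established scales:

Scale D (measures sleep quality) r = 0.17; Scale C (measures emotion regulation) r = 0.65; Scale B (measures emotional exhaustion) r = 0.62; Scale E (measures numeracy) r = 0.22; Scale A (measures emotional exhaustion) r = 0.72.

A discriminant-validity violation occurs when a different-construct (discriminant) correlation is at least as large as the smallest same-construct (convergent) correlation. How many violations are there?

1

Convergent (same construct = emotional exhaustion): Scale B, Scale A.
Smallest convergent = 0.62. Discriminant values: 0.17, 0.65, 0.22; count ≥ 0.62 → 1.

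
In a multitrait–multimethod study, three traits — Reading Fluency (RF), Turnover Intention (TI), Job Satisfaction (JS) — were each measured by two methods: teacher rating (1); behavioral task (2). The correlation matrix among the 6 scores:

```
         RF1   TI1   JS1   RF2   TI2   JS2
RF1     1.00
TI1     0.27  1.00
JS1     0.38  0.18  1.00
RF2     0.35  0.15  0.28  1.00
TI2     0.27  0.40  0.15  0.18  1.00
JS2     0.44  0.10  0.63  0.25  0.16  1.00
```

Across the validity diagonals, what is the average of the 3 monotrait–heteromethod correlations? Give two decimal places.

0.46

Convergent values: 0.35, 0.40, 0.63; mean = 1.38/3 = 0.46.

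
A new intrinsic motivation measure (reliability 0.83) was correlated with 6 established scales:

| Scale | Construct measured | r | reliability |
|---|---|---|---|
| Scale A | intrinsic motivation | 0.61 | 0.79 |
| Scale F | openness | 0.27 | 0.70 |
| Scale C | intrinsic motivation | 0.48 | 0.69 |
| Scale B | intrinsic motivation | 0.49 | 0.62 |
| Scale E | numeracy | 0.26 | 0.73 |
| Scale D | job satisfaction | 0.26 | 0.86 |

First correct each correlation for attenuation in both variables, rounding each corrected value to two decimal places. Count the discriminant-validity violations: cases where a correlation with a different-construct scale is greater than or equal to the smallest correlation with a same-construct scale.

Disattenuated r (r / √(r_scale · r_new)):
  Scale A (conv): 0.61 / √(0.79·0.83) = 0.75
  Scale F (disc): 0.27 / √(0.70·0.83) = 0.35
  Scale C (conv): 0.48 / √(0.69·0.83) = 0.63
  Scale B (conv): 0.49 / √(0.62·0.83) = 0.68
  Scale E (disc): 0.26 / √(0.73·0.83) = 0.33
  Scale D (disc): 0.26 / √(0.86·0.83) = 0.31
Smallest convergent = 0.63. Discriminant values: 0.35, 0.33, 0.31; count ≥ 0.63 → 0.

0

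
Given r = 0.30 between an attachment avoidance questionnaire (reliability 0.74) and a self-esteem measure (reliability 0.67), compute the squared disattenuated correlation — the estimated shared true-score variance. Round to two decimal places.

Disattenuated r = 0.30 / √(0.74 × 0.67) = 0.30 / 0.7041 = 0.4261.
Shared true-score variance = 0.4261² = 0.1816 ≈ 0.18.

0.18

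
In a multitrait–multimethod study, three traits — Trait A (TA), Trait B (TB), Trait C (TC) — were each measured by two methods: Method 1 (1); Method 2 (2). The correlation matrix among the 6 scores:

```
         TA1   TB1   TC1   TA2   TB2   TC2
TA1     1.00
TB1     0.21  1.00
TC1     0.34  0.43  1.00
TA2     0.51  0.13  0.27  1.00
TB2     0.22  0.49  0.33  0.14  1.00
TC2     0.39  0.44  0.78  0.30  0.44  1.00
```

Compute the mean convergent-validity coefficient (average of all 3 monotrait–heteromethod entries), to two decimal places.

0.59

Convergent values: 0.51, 0.49, 0.78; mean = 1.78/3 = 0.59.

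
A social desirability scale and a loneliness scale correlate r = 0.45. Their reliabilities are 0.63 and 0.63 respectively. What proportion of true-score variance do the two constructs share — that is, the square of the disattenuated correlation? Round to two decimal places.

Disattenuated r = 0.45 / √(0.63 × 0.63) = 0.45 / 0.6300 = 0.7143.
Shared true-score variance = 0.7143² = 0.5102 ≈ 0.51.

0.51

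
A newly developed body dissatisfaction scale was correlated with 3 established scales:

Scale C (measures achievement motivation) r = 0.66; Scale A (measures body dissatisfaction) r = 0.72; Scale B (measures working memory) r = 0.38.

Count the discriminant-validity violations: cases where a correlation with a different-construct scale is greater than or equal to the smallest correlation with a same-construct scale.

Convergent (same construct = body dissatisfaction): Scale A.
Smallest convergent = 0.72. Discriminant values: 0.66, 0.38; count ≥ 0.72 → 0.

0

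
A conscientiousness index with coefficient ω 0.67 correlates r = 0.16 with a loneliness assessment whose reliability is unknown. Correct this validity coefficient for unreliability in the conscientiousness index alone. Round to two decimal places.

0.20

Single correction: r_c = r_obs / √r_xx = 0.16 / √0.67 = 0.16 / 0.8185 ≈ 0.20.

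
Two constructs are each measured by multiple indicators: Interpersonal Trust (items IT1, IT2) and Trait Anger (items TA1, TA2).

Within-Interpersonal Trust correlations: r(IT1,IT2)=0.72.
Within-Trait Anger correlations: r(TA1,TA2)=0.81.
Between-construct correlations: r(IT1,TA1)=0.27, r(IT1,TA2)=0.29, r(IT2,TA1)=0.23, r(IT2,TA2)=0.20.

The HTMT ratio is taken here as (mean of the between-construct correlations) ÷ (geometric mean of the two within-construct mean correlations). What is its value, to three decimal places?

0.324

Between-construct mean = 0.99/4 = 0.2475.
Mean within-IT = 0.72/1 = 0.7200; mean within-TA = 0.81/1 = 0.8100.
Geometric mean = √(0.7200 × 0.8100) = 0.7637.
HTMT = 0.2475 / 0.7637 = 0.324.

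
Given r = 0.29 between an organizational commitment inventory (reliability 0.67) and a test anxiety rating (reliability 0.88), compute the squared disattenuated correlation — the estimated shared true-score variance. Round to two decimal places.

Disattenuated r = 0.29 / √(0.67 × 0.88) = 0.29 / 0.7679 = 0.3777.
Shared true-score variance = 0.3777² = 0.1427 ≈ 0.14.

0.14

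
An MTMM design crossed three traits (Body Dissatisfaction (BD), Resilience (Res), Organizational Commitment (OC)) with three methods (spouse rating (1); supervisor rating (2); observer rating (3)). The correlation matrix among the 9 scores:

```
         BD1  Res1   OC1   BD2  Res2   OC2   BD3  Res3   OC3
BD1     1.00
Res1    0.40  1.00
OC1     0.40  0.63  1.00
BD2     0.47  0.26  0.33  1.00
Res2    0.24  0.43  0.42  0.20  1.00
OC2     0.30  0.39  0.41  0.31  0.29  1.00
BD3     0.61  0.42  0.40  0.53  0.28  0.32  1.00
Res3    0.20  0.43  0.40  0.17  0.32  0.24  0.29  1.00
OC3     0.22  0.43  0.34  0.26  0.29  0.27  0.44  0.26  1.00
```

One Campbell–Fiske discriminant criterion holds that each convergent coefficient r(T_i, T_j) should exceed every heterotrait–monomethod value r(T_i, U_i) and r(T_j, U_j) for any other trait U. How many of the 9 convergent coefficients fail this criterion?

5

Checking each validity diagonal entry against its comparison values:
BD (methods 1·2): 0.47 vs {0.40, 0.20, 0.40, 0.31} → pass.
BD (methods 1·3): 0.61 vs {0.40, 0.29, 0.40, 0.44} → pass.
BD (methods 2·3): 0.53 vs {0.20, 0.29, 0.31, 0.44} → pass.
Res (methods 1·2): 0.43 vs {0.40, 0.20, 0.63, 0.29} → fail.
Res (methods 1·3): 0.43 vs {0.40, 0.29, 0.63, 0.26} → fail.
Res (methods 2·3): 0.32 vs {0.20, 0.29, 0.29, 0.26} → pass.
OC (methods 1·2): 0.41 vs {0.40, 0.31, 0.63, 0.29} → fail.
OC (methods 1·3): 0.34 vs {0.40, 0.44, 0.63, 0.26} → fail.
OC (methods 2·3): 0.27 vs {0.31, 0.44, 0.29, 0.26} → fail.
5 of 9 fail.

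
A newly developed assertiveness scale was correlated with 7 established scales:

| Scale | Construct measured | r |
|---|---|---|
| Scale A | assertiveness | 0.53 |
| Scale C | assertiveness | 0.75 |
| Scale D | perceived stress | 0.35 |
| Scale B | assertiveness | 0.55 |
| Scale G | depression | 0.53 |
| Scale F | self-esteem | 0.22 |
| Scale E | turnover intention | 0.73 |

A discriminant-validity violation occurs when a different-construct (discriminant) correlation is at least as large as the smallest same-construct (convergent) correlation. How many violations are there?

2

Convergent (same construct = assertiveness): Scale A, Scale C, Scale B.
Smallest convergent = 0.53. Discriminant values: 0.35, 0.53, 0.22, 0.73; count ≥ 0.53 → 2.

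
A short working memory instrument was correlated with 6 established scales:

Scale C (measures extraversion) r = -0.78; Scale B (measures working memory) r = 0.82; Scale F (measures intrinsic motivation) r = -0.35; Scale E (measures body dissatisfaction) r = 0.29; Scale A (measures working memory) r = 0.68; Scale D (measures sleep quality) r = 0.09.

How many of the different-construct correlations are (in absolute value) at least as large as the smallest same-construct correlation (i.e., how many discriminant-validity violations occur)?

Convergent (same construct = working memory): Scale B, Scale A.
Smallest convergent = 0.68. Discriminant |r|: 0.78, 0.35, 0.29, 0.09; count ≥ 0.68 → 1.

1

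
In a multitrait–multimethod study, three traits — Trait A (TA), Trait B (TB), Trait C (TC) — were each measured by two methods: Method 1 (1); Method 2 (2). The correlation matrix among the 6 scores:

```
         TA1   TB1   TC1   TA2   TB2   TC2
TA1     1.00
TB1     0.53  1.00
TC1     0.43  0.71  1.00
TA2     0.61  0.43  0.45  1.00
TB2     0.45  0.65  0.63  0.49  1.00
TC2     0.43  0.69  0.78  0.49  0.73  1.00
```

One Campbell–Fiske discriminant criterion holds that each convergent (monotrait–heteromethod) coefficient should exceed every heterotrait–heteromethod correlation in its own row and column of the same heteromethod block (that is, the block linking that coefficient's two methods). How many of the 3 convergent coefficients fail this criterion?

Convergent coefficients and their comparison sets:
TA (methods 1·2): 0.61 vs {0.45, 0.43, 0.43, 0.45} → pass.
TB (methods 1·2): 0.65 vs {0.43, 0.45, 0.69, 0.63} → fail.
TC (methods 1·2): 0.78 vs {0.45, 0.43, 0.63, 0.69} → pass.
1 of 3 fail.

1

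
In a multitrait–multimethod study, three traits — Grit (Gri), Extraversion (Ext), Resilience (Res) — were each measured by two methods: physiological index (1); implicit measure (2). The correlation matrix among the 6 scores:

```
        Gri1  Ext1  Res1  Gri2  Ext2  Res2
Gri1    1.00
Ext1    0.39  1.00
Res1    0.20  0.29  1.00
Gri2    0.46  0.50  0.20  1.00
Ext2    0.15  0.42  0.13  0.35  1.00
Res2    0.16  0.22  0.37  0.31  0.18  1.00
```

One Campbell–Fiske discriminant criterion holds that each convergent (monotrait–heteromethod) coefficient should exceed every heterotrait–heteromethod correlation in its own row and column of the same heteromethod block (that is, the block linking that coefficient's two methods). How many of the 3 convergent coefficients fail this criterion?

2

Checking each validity diagonal entry against its comparison values:
Gri (methods 1·2): 0.46 vs {0.15, 0.50, 0.16, 0.20} → fail.
Ext (methods 1·2): 0.42 vs {0.50, 0.15, 0.22, 0.13} → fail.
Res (methods 1·2): 0.37 vs {0.20, 0.16, 0.13, 0.22} → pass.
2 of 3 fail.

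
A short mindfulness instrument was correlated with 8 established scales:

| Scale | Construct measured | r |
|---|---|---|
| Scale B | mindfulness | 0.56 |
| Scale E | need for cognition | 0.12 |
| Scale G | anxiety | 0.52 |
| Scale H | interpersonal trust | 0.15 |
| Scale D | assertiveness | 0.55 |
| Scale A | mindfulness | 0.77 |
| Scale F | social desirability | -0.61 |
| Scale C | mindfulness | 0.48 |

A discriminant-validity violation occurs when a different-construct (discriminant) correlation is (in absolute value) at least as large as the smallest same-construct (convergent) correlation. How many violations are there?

3

Convergent (same construct = mindfulness): Scale B, Scale A, Scale C.
Smallest convergent = 0.48. Discriminant |r|: 0.12, 0.52, 0.15, 0.55, 0.61; count ≥ 0.48 → 3.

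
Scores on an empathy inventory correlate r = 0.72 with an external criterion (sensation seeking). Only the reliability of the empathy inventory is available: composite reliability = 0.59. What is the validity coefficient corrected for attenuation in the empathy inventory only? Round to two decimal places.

Single correction: r_c = r_obs / √r_xx = 0.72 / √0.59 = 0.72 / 0.7681 ≈ 0.94.

0.94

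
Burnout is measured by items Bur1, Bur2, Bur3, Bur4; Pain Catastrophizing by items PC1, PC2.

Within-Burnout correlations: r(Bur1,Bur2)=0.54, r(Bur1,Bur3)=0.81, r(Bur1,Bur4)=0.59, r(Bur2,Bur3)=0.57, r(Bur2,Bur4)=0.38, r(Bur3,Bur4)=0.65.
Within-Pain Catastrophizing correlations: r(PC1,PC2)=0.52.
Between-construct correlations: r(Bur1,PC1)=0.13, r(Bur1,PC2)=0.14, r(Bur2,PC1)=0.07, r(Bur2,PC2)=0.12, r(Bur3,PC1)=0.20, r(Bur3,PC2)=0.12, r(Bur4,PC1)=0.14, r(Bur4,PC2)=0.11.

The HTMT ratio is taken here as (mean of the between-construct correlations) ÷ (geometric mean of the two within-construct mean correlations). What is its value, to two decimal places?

Mean heterotrait r = 1.03/8 = 0.1288.
Mean within-Bur = 3.54/6 = 0.5900; mean within-PC = 0.52/1 = 0.5200.
Geometric mean = √(0.5900 × 0.5200) = 0.5539.
HTMT = 0.1288 / 0.5539 = 0.23.

0.23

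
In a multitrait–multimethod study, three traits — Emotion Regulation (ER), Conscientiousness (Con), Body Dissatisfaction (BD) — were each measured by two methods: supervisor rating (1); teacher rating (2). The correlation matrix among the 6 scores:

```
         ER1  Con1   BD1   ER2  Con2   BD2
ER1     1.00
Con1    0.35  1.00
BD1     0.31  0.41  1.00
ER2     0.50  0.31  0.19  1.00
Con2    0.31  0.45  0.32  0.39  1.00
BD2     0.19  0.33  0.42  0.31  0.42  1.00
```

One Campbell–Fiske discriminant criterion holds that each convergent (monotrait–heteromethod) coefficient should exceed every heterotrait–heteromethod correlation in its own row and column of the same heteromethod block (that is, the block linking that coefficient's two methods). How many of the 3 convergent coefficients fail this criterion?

Convergent coefficients and their comparison sets:
ER (methods 1·2): 0.50 vs {0.31, 0.31, 0.19, 0.19} → pass.
Con (methods 1·2): 0.45 vs {0.31, 0.31, 0.33, 0.32} → pass.
BD (methods 1·2): 0.42 vs {0.19, 0.19, 0.32, 0.33} → pass.
0 of 3 fail.

0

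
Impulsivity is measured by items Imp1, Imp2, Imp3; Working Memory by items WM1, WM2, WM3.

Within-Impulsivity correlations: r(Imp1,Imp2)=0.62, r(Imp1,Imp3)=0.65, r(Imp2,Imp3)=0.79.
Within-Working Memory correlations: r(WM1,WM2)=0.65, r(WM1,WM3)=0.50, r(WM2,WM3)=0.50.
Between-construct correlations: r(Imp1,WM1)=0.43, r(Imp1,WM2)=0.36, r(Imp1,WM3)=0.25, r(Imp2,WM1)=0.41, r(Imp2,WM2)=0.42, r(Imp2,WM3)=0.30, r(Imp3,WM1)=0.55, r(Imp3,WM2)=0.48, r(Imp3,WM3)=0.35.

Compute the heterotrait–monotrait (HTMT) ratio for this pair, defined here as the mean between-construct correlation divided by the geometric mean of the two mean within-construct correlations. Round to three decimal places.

Mean between = 3.55/9 = 0.3944.
Mean within-Imp = 2.06/3 = 0.6867; mean within-WM = 1.65/3 = 0.5500.
Geometric mean = √(0.6867 × 0.5500) = 0.6146.
HTMT = 0.3944 / 0.6146 = 0.642.

0.642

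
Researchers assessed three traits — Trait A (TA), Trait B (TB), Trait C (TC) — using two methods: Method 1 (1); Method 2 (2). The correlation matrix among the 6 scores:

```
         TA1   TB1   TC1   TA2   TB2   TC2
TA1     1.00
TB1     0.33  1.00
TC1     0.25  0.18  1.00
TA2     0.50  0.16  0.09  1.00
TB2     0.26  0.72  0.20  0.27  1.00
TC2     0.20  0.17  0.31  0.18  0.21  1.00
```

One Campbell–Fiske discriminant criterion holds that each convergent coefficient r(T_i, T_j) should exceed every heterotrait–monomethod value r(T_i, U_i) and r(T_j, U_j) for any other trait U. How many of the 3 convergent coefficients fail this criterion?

0

Checking each validity diagonal entry against its comparison values:
TA (methods 1·2): 0.50 vs {0.33, 0.27, 0.25, 0.18} → pass.
TB (methods 1·2): 0.72 vs {0.33, 0.27, 0.18, 0.21} → pass.
TC (methods 1·2): 0.31 vs {0.25, 0.18, 0.18, 0.21} → pass.
0 of 3 fail.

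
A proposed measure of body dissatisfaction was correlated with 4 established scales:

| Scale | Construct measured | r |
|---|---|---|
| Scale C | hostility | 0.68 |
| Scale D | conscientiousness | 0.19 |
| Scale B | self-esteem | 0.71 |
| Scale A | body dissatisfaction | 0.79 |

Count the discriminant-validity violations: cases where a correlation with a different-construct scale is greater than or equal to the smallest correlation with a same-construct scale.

0

Convergent (same construct = body dissatisfaction): Scale A.
Smallest convergent = 0.79. Discriminant values: 0.68, 0.19, 0.71; count ≥ 0.79 → 0.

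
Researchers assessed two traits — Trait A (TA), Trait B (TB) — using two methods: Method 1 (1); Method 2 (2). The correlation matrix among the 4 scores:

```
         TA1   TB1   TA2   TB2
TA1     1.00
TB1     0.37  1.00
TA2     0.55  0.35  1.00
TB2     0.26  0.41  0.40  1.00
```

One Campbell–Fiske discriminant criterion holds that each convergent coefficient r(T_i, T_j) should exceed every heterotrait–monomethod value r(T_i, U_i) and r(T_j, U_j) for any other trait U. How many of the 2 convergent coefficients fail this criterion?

0

Convergent coefficients and their comparison sets:
TA (methods 1·2): 0.55 vs {0.37, 0.40} → pass.
TB (methods 1·2): 0.41 vs {0.37, 0.40} → pass.
0 of 2 fail.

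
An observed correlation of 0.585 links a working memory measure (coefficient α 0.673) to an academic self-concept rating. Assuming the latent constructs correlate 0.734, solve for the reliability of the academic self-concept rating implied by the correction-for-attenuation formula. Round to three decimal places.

0.944

r_true = r_obs / √(r_xx · r_yy) ⇒ 0.734 = 0.585 / √(0.673 · r_yy).
√(0.673 · r_yy) = 0.585 / 0.734 = 0.7970; 0.673 · r_yy = 0.6352; r_yy = 0.6352 / 0.673 ≈ 0.944.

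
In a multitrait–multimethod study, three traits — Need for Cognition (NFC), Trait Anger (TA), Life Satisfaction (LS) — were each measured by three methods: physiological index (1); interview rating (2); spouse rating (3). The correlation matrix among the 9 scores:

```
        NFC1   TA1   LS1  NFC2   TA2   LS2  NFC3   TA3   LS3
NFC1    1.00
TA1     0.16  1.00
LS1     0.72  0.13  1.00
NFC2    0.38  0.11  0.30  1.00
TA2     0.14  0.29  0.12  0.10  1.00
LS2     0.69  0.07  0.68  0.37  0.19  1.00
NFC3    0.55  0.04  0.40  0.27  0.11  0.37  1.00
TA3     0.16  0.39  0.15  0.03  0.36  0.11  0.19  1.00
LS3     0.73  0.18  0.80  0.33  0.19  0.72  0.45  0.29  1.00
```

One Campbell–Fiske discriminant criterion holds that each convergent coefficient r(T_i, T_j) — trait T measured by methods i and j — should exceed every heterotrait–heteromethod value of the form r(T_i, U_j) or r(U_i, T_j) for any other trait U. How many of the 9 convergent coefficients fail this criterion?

Convergent coefficients and their comparison sets:
NFC (methods 1·2): 0.38 vs {0.14, 0.11, 0.69, 0.30} → fail.
NFC (methods 1·3): 0.55 vs {0.16, 0.04, 0.73, 0.40} → fail.
NFC (methods 2·3): 0.27 vs {0.03, 0.11, 0.33, 0.37} → fail.
TA (methods 1·2): 0.29 vs {0.11, 0.14, 0.07, 0.12} → pass.
TA (methods 1·3): 0.39 vs {0.04, 0.16, 0.18, 0.15} → pass.
TA (methods 2·3): 0.36 vs {0.11, 0.03, 0.19, 0.11} → pass.
LS (methods 1·2): 0.68 vs {0.30, 0.69, 0.12, 0.07} → fail.
LS (methods 1·3): 0.80 vs {0.40, 0.73, 0.15, 0.18} → pass.
LS (methods 2·3): 0.72 vs {0.37, 0.33, 0.11, 0.19} → pass.
4 of 9 fail.

4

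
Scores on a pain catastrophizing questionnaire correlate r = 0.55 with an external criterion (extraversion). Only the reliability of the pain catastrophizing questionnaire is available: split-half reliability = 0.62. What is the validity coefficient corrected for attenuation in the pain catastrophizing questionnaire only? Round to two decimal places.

Single correction: r_c = r_obs / √r_xx = 0.55 / √0.62 = 0.55 / 0.7874 ≈ 0.70.

0.70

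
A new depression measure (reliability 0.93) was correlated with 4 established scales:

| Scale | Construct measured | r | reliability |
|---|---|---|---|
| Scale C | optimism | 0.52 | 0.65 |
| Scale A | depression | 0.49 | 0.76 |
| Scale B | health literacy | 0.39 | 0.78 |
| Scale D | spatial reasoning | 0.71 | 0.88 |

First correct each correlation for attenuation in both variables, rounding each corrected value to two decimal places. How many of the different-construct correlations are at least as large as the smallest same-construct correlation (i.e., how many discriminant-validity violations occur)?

Disattenuated r (r / √(r_scale · r_new)):
  Scale C (disc): 0.52 / √(0.65·0.93) = 0.67
  Scale A (conv): 0.49 / √(0.76·0.93) = 0.58
  Scale B (disc): 0.39 / √(0.78·0.93) = 0.46
  Scale D (disc): 0.71 / √(0.88·0.93) = 0.78
Smallest convergent = 0.58. Discriminant values: 0.67, 0.46, 0.78; count ≥ 0.58 → 2.

2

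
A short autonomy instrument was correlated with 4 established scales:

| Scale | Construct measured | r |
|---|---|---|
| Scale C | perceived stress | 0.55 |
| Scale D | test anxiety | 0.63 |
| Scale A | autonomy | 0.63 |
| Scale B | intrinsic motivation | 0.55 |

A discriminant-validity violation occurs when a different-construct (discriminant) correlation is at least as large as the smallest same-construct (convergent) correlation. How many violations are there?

1

Convergent (same construct = autonomy): Scale A.
Smallest convergent = 0.63. Discriminant values: 0.55, 0.63, 0.55; count ≥ 0.63 → 1.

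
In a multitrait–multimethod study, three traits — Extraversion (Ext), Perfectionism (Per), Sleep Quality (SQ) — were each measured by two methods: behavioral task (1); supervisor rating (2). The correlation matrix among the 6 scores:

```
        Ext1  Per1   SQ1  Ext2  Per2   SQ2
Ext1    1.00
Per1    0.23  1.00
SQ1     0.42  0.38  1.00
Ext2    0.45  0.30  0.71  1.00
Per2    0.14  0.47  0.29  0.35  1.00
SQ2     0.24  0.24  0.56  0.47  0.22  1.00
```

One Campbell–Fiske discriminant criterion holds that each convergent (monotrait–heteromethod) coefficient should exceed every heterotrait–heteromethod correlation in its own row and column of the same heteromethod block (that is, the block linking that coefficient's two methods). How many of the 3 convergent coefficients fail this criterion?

2

Convergent coefficients and their comparison sets:
Ext (methods 1·2): 0.45 vs {0.14, 0.30, 0.24, 0.71} → fail.
Per (methods 1·2): 0.47 vs {0.30, 0.14, 0.24, 0.29} → pass.
SQ (methods 1·2): 0.56 vs {0.71, 0.24, 0.29, 0.24} → fail.
2 of 3 fail.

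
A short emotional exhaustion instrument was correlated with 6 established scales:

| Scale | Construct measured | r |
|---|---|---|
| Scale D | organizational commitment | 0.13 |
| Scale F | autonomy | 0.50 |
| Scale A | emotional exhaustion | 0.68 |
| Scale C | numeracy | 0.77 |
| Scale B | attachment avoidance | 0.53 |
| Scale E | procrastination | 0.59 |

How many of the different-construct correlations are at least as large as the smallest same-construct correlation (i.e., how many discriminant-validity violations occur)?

1

Convergent (same construct = emotional exhaustion): Scale A.
Smallest convergent = 0.68. Discriminant values: 0.13, 0.50, 0.77, 0.53, 0.59; count ≥ 0.68 → 1.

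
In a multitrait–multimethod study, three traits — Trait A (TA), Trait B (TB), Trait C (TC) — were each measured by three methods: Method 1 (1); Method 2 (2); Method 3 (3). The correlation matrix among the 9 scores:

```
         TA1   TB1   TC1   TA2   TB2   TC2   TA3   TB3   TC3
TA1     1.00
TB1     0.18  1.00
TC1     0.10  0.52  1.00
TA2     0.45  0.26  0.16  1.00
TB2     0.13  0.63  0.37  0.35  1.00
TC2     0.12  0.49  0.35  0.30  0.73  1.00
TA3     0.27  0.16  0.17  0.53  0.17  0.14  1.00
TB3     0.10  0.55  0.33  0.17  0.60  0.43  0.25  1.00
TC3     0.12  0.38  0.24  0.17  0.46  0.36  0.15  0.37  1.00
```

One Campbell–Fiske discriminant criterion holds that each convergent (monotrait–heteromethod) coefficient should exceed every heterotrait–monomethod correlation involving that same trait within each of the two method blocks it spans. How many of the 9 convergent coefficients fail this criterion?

Convergent coefficients and their comparison sets:
TA (methods 1·2): 0.45 vs {0.18, 0.35, 0.10, 0.30} → pass.
TA (methods 1·3): 0.27 vs {0.18, 0.25, 0.10, 0.15} → pass.
TA (methods 2·3): 0.53 vs {0.35, 0.25, 0.30, 0.15} → pass.
TB (methods 1·2): 0.63 vs {0.18, 0.35, 0.52, 0.73} → fail.
TB (methods 1·3): 0.55 vs {0.18, 0.25, 0.52, 0.37} → pass.
TB (methods 2·3): 0.60 vs {0.35, 0.25, 0.73, 0.37} → fail.
TC (methods 1·2): 0.35 vs {0.10, 0.30, 0.52, 0.73} → fail.
TC (methods 1·3): 0.24 vs {0.10, 0.15, 0.52, 0.37} → fail.
TC (methods 2·3): 0.36 vs {0.30, 0.15, 0.73, 0.37} → fail.
5 of 9 fail.

5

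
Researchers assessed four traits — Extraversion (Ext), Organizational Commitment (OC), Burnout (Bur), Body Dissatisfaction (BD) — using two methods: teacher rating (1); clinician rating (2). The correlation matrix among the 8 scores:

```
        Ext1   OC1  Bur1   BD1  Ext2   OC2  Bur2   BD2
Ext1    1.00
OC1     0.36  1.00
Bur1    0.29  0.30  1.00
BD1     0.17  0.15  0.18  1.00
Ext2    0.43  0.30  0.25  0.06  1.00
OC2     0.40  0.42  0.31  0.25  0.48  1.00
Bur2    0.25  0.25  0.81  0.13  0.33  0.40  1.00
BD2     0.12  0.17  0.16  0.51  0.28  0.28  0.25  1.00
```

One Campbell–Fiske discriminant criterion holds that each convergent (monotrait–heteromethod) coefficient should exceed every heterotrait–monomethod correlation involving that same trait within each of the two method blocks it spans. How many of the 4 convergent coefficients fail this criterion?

2

Checking each validity diagonal entry against its comparison values:
Ext (methods 1·2): 0.43 vs {0.36, 0.48, 0.29, 0.33, 0.17, 0.28} → fail.
OC (methods 1·2): 0.42 vs {0.36, 0.48, 0.30, 0.40, 0.15, 0.28} → fail.
Bur (methods 1·2): 0.81 vs {0.29, 0.33, 0.30, 0.40, 0.18, 0.25} → pass.
BD (methods 1·2): 0.51 vs {0.17, 0.28, 0.15, 0.28, 0.18, 0.25} → pass.
2 of 4 fail.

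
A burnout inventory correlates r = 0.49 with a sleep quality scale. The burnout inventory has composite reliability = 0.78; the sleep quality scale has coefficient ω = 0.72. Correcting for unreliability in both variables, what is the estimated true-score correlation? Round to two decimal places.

r_true = r_obs / √(r_xx · r_yy) = 0.49 / √(0.78 × 0.72) = 0.49 / √0.5616 = 0.49 / 0.7494 ≈ 0.65.

0.65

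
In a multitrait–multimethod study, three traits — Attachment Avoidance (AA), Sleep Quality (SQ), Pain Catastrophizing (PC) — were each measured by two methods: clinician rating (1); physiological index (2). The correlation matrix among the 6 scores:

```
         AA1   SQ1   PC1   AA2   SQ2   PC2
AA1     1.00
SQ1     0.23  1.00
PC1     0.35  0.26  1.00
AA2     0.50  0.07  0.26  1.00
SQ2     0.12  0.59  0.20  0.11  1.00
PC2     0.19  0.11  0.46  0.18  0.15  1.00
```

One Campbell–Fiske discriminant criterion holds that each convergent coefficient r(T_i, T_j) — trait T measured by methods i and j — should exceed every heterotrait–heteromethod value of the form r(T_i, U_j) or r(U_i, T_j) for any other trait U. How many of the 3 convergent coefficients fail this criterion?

0

Each convergent coefficient versus the relevant comparison correlations:
AA (methods 1·2): 0.50 vs {0.12, 0.07, 0.19, 0.26} → pass.
SQ (methods 1·2): 0.59 vs {0.07, 0.12, 0.11, 0.20} → pass.
PC (methods 1·2): 0.46 vs {0.26, 0.19, 0.20, 0.11} → pass.
0 of 3 fail.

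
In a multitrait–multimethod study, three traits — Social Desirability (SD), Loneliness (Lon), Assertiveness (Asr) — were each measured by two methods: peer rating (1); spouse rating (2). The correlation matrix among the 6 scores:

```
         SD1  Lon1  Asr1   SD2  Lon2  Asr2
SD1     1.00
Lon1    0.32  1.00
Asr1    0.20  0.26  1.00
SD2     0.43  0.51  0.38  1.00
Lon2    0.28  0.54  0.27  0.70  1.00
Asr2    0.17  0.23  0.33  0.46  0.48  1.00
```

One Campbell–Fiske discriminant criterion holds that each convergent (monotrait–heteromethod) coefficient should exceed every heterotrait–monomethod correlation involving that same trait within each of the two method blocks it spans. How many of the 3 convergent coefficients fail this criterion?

Convergent coefficients and their comparison sets:
SD (methods 1·2): 0.43 vs {0.32, 0.70, 0.20, 0.46} → fail.
Lon (methods 1·2): 0.54 vs {0.32, 0.70, 0.26, 0.48} → fail.
Asr (methods 1·2): 0.33 vs {0.20, 0.46, 0.26, 0.48} → fail.
3 of 3 fail.

3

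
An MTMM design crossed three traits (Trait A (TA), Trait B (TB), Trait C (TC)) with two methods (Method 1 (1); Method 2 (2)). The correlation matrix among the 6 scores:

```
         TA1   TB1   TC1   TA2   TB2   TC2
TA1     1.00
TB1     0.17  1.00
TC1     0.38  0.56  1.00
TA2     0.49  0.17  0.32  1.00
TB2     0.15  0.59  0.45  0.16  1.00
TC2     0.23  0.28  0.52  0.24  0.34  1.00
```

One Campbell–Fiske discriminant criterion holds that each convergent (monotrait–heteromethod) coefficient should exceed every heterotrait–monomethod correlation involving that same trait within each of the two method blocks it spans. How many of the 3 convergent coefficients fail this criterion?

1

Checking each validity diagonal entry against its comparison values:
TA (methods 1·2): 0.49 vs {0.17, 0.16, 0.38, 0.24} → pass.
TB (methods 1·2): 0.59 vs {0.17, 0.16, 0.56, 0.34} → pass.
TC (methods 1·2): 0.52 vs {0.38, 0.24, 0.56, 0.34} → fail.
1 of 3 fail.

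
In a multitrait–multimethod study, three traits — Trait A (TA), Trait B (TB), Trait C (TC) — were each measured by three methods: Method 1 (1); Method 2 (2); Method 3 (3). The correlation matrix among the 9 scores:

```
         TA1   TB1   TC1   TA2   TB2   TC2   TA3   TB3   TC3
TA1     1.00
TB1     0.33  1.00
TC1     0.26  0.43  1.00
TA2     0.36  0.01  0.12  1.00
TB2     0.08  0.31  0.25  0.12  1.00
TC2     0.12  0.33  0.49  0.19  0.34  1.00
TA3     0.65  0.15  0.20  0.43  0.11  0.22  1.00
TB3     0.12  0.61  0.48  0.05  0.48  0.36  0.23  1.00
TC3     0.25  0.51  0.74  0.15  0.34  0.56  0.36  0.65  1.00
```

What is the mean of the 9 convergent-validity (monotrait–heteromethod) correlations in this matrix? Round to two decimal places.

0.51

Convergent values: 0.36, 0.65, 0.43, 0.31, 0.61, 0.48, 0.49, 0.74, 0.56; mean = 4.63/9 = 0.51.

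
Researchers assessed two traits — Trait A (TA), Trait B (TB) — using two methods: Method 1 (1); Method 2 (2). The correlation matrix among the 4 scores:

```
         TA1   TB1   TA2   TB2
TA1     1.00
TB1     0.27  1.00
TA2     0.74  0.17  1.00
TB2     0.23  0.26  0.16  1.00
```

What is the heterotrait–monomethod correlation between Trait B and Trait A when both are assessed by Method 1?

0.27

Different traits, same method: r(TB1, TA1) = 0.27.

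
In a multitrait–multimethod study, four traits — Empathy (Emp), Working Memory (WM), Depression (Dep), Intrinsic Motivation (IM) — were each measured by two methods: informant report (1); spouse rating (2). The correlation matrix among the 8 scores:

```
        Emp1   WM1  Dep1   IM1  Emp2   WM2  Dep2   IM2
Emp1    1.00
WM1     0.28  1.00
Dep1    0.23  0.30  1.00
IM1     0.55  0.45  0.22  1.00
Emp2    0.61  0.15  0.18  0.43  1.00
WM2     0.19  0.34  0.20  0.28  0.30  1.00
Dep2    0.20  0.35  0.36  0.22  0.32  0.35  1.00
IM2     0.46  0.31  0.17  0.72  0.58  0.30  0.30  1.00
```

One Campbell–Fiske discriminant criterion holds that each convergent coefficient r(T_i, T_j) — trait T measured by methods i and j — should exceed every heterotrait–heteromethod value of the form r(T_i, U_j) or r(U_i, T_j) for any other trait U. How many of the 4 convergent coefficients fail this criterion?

1

Checking each validity diagonal entry against its comparison values:
Emp (methods 1·2): 0.61 vs {0.19, 0.15, 0.20, 0.18, 0.46, 0.43} → pass.
WM (methods 1·2): 0.34 vs {0.15, 0.19, 0.35, 0.20, 0.31, 0.28} → fail.
Dep (methods 1·2): 0.36 vs {0.18, 0.20, 0.20, 0.35, 0.17, 0.22} → pass.
IM (methods 1·2): 0.72 vs {0.43, 0.46, 0.28, 0.31, 0.22, 0.17} → pass.
1 of 4 fail.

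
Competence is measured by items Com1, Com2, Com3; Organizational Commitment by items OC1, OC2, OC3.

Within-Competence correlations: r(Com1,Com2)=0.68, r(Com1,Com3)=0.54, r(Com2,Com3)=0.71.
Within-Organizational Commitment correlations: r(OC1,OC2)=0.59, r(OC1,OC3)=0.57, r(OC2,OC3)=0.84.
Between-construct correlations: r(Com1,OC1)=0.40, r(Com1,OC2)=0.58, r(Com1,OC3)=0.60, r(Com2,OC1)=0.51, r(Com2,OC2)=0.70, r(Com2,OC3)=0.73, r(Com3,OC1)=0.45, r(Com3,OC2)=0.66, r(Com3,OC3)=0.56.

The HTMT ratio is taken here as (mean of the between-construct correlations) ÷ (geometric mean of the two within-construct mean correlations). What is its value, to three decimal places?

0.881

Mean between = 5.19/9 = 0.5767.
Mean within-Com = 1.93/3 = 0.6433; mean within-OC = 2.00/3 = 0.6667.
Geometric mean = √(0.6433 × 0.6667) = 0.6549.
HTMT = 0.5767 / 0.6549 = 0.881.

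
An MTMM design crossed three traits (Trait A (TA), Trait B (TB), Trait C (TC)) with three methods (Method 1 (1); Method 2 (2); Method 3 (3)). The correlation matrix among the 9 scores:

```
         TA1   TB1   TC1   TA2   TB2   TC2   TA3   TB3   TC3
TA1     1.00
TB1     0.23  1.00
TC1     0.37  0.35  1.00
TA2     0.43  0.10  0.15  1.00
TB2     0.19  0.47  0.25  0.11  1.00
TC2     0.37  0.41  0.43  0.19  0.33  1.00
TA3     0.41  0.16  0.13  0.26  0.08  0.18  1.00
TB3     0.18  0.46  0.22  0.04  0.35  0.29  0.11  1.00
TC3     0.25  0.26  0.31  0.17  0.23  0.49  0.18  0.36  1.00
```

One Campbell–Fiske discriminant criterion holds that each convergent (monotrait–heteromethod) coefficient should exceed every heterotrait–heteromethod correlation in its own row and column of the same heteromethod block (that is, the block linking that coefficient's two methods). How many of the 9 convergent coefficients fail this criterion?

0

Each convergent coefficient versus the relevant comparison correlations:
TA (methods 1·2): 0.43 vs {0.19, 0.10, 0.37, 0.15} → pass.
TA (methods 1·3): 0.41 vs {0.18, 0.16, 0.25, 0.13} → pass.
TA (methods 2·3): 0.26 vs {0.04, 0.08, 0.17, 0.18} → pass.
TB (methods 1·2): 0.47 vs {0.10, 0.19, 0.41, 0.25} → pass.
TB (methods 1·3): 0.46 vs {0.16, 0.18, 0.26, 0.22} → pass.
TB (methods 2·3): 0.35 vs {0.08, 0.04, 0.23, 0.29} → pass.
TC (methods 1·2): 0.43 vs {0.15, 0.37, 0.25, 0.41} → pass.
TC (methods 1·3): 0.31 vs {0.13, 0.25, 0.22, 0.26} → pass.
TC (methods 2·3): 0.49 vs {0.18, 0.17, 0.29, 0.23} → pass.
0 of 9 fail.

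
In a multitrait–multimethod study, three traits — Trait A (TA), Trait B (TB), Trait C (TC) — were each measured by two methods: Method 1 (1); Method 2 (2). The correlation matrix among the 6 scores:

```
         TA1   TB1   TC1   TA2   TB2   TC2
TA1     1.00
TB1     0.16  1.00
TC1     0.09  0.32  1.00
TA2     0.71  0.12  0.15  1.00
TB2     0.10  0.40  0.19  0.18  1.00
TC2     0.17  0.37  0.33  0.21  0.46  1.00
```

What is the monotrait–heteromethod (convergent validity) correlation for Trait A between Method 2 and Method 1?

0.71

Same trait (TA), different methods: r(TA2, TA1) = 0.71.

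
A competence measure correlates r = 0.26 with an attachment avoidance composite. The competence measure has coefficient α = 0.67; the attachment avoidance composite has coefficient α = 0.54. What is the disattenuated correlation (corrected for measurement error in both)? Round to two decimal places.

0.43

r_true = r_obs / √(r_xx · r_yy) = 0.26 / √(0.67 × 0.54) = 0.26 / √0.3618 = 0.26 / 0.6015 ≈ 0.43.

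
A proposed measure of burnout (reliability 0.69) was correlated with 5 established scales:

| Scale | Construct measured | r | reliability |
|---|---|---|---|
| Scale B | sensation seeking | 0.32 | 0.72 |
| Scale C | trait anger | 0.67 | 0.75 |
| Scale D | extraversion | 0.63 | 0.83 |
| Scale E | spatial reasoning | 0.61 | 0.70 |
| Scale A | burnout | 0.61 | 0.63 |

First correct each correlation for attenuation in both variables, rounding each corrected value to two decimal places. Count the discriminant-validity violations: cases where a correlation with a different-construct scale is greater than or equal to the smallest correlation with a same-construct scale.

1

Disattenuated r (r / √(r_scale · r_new)):
  Scale B (disc): 0.32 / √(0.72·0.69) = 0.45
  Scale C (disc): 0.67 / √(0.75·0.69) = 0.93
  Scale D (disc): 0.63 / √(0.83·0.69) = 0.83
  Scale E (disc): 0.61 / √(0.70·0.69) = 0.88
  Scale A (conv): 0.61 / √(0.63·0.69) = 0.93
Smallest convergent = 0.93. Discriminant values: 0.45, 0.93, 0.83, 0.88; count ≥ 0.93 → 1.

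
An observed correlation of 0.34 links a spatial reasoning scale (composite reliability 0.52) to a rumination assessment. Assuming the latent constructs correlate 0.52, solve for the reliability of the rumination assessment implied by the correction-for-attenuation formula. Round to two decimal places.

0.82

r_true = r_obs / √(r_xx · r_yy) ⇒ 0.52 = 0.34 / √(0.52 · r_yy).
√(0.52 · r_yy) = 0.34 / 0.52 = 0.6538; 0.52 · r_yy = 0.4275; r_yy = 0.4275 / 0.52 ≈ 0.82.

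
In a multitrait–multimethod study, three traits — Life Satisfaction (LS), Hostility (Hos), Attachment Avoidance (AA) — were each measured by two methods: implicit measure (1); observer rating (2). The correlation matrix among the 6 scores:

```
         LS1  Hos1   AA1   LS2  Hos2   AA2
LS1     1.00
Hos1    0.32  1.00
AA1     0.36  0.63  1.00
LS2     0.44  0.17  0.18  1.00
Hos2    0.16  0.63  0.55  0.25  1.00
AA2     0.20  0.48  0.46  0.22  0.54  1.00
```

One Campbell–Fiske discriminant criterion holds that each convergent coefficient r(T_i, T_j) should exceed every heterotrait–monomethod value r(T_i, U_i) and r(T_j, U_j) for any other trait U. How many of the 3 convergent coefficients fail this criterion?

Convergent coefficients and their comparison sets:
LS (methods 1·2): 0.44 vs {0.32, 0.25, 0.36, 0.22} → pass.
Hos (methods 1·2): 0.63 vs {0.32, 0.25, 0.63, 0.54} → fail.
AA (methods 1·2): 0.46 vs {0.36, 0.22, 0.63, 0.54} → fail.
2 of 3 fail.

2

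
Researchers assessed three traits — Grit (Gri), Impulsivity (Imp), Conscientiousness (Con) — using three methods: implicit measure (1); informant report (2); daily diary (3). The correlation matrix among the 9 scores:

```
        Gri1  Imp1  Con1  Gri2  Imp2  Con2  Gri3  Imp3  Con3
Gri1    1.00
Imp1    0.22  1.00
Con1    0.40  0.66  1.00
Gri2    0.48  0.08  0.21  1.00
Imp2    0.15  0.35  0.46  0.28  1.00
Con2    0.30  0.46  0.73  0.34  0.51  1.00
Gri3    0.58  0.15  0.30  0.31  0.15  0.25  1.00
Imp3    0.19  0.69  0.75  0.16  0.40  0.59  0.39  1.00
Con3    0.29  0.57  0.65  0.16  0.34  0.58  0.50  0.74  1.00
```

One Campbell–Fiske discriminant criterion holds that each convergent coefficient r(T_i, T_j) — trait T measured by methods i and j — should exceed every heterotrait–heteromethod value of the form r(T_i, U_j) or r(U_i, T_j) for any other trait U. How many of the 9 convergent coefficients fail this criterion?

Convergent coefficients and their comparison sets:
Gri (methods 1·2): 0.48 vs {0.15, 0.08, 0.30, 0.21} → pass.
Gri (methods 1·3): 0.58 vs {0.19, 0.15, 0.29, 0.30} → pass.
Gri (methods 2·3): 0.31 vs {0.16, 0.15, 0.16, 0.25} → pass.
Imp (methods 1·2): 0.35 vs {0.08, 0.15, 0.46, 0.46} → fail.
Imp (methods 1·3): 0.69 vs {0.15, 0.19, 0.57, 0.75} → fail.
Imp (methods 2·3): 0.40 vs {0.15, 0.16, 0.34, 0.59} → fail.
Con (methods 1·2): 0.73 vs {0.21, 0.30, 0.46, 0.46} → pass.
Con (methods 1·3): 0.65 vs {0.30, 0.29, 0.75, 0.57} → fail.
Con (methods 2·3): 0.58 vs {0.25, 0.16, 0.59, 0.34} → fail.
5 of 9 fail.

5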